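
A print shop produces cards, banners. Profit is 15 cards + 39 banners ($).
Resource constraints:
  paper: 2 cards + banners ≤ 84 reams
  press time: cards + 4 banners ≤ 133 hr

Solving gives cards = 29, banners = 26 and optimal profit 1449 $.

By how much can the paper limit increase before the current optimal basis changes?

182

Binding constraints: paper, press time. The basis is B = [[2,1],[1,4]] with det 7.
Per unit increase in paper, x* moves by d = (0.5714, -0.1429).
The basis stays optimal until banners reaches 0; allowable increase = 182 reams.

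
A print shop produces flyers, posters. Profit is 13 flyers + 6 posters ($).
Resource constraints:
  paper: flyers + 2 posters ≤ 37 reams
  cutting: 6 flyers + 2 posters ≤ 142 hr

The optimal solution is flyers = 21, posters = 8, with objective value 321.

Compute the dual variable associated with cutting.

Check each constraint at x*: paper 37/37 (tight); cutting 142/142 (tight).
The binding rows give the dual system: 1·y_paper + 6·y_cutting = 13 and 2·y_paper + 2·y_cutting = 6.
→ y_paper = 1 and y_cutting = 2.
Shadow price of cutting = 2.

2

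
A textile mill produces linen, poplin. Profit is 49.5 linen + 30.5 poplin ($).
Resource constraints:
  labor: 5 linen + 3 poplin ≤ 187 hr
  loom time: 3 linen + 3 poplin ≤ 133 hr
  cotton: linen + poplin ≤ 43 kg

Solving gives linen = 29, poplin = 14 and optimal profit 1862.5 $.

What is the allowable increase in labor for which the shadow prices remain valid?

Binding constraints: labor, cotton. The basis is B = [[5,3],[1,1]] with det 2.
Per unit increase in labor, x* moves by d = (0.5, -0.5).
The basis stays optimal until poplin reaches 0; allowable increase = 28 hr.

28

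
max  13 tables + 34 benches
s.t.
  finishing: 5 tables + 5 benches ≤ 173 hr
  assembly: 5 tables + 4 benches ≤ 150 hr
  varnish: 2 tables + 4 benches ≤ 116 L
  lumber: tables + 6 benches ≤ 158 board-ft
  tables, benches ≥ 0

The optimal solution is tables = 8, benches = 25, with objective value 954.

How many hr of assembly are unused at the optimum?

10

assembly used = 5·8 + 4·25 = 140; slack = 150 − 140 = 10.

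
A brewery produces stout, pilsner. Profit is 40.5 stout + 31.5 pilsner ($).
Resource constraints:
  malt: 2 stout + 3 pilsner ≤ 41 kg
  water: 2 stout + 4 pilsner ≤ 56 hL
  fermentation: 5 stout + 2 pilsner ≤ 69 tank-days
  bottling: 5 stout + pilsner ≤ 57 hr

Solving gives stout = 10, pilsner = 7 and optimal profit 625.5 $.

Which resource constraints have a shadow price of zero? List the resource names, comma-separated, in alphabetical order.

fermentation, water

malt: 41/41 (binding)
water: 48/56 (slack 8)
fermentation: 64/69 (slack 5)
bottling: 57/57 (binding)
By complementary slackness, a constraint with positive slack has shadow price 0 → fermentation, water.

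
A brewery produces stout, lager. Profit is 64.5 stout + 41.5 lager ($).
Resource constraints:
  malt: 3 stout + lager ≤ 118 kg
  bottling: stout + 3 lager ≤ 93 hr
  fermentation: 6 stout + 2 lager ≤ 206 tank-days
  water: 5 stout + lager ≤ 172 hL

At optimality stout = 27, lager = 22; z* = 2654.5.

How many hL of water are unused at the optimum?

15

water used = 5·27 + 1·22 = 157; slack = 172 − 157 = 15.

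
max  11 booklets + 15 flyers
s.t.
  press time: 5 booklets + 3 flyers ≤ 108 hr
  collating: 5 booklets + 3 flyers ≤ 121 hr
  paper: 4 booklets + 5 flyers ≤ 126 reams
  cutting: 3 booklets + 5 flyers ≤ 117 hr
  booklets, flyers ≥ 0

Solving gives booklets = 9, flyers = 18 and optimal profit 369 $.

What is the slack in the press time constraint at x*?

press time used = 5·9 + 3·18 = 99; slack = 108 − 99 = 9.

9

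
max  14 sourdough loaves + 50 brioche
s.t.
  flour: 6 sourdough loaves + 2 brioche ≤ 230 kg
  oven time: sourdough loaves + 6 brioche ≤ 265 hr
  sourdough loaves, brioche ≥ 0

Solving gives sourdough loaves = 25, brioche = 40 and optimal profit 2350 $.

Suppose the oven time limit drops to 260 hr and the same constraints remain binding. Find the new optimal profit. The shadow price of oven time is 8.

2310

Δb = -5, so new z* = 2350 + (8)·(-5) = 2350 − 40 = 2310.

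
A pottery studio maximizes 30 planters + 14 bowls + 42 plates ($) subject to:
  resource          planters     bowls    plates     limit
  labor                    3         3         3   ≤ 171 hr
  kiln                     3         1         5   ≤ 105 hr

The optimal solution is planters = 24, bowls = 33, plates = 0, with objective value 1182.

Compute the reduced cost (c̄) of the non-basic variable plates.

Both labor and kiln are binding at x*.
Dual feasibility on the basic columns requires 3·y_labor + 3·y_kiln = 30, 3·y_labor + 1·y_kiln = 14.
Solving: y_labor = 2, y_kiln = 8.
Reduced cost of plates: c₃ − yᵀa₃ = 42 − (2·3 + 8·5) = 42 − 46 = -4.

-4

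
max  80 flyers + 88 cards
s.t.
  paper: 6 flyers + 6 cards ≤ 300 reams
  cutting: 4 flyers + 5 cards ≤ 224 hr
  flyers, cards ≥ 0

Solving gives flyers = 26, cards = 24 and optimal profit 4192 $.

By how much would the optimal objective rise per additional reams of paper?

8

Both paper and cutting are binding at x*.
The binding rows give the dual system: 6·y_paper + 4·y_cutting = 80 and 6·y_paper + 5·y_cutting = 88.
This yields shadow prices y_paper = 8, y_cutting = 8.
Shadow price of paper = 8.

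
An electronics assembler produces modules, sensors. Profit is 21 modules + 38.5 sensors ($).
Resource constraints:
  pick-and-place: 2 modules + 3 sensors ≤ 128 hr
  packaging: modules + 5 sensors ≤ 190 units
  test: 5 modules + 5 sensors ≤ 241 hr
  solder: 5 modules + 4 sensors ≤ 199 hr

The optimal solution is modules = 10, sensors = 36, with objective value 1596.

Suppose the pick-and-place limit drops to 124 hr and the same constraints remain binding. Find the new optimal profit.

At the optimum: pick-and-place uses 128 of 128 (binding); packaging uses 190 of 190 (binding); test uses 230 of 241 (slack = 11); solder uses 194 of 199 (slack = 5).
Since test, solder are not tight, their duals are 0.
From A_Bᵀ y = c: 2·y_pick-and-place + 1·y_packaging = 21; 3·y_pick-and-place + 5·y_packaging = 38.5.
This yields shadow prices y_pick-and-place = 9.5, y_packaging = 2.
Δz = y_pick-and-place·Δb = 9.5 × (-4) = -38, so new z* = 1596 − 38 = 1558.

1558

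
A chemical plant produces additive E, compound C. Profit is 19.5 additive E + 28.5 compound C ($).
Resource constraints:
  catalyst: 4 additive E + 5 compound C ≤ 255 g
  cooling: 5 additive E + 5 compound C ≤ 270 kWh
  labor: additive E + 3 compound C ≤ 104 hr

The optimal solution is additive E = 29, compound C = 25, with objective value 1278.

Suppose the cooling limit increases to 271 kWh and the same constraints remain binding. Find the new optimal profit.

At the optimum: catalyst uses 241 of 255 (slack = 14); cooling uses 270 of 270 (binding); labor uses 104 of 104 (binding).
By complementary slackness, y = 0 for the non-binding constraint.
From A_Bᵀ y = c: 5·y_cooling + 1·y_labor = 19.5; 5·y_cooling + 3·y_labor = 28.5.
Solving: y_cooling = 3, y_labor = 4.5.
Δz = y_cooling·Δb = 3 × (1) = 3, so new z* = 1278 + 3 = 1281.

1281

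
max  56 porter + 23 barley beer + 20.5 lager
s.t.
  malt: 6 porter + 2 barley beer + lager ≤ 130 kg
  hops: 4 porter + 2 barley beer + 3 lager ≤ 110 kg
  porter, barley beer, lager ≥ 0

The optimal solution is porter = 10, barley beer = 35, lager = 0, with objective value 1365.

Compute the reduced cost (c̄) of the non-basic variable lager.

At the optimum: malt uses 130 of 130 (binding); hops uses 110 of 110 (binding).
From A_Bᵀ y = c: 6·y_malt + 4·y_hops = 56; 2·y_malt + 2·y_hops = 23.
Solving: y_malt = 5, y_hops = 6.5.
Reduced cost of lager: c₃ − yᵀa₃ = 20.5 − (5·1 + 6.5·3) = 20.5 − 24.5 = -4.

-4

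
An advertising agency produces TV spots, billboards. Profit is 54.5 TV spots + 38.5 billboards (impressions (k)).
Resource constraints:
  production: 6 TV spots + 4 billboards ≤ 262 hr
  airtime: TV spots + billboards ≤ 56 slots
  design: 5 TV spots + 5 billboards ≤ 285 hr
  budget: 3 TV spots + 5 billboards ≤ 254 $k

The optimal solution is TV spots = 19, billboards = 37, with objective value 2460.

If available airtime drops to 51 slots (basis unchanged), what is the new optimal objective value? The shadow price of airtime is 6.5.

Δb = -5, so new z* = 2460 + (6.5)·(-5) = 2460 − 32.5 = 2427.5.

2427.5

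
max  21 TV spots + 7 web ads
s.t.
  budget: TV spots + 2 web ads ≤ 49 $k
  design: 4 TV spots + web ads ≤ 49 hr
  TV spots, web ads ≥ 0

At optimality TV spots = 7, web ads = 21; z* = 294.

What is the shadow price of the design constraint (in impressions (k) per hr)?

5

At the optimum: budget uses 49 of 49 (binding); design uses 49 of 49 (binding).
The binding rows give the dual system: 1·y_budget + 4·y_design = 21 and 2·y_budget + 1·y_design = 7.
→ y_budget = 1 and y_design = 5.
Shadow price of design = 5.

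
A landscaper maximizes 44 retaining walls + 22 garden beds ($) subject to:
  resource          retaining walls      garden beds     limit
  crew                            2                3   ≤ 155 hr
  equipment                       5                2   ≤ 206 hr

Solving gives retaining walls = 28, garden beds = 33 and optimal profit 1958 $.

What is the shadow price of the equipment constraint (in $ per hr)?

8

Check each constraint at x*: crew 155/155 (tight); equipment 206/206 (tight).
The binding rows give the dual system: 2·y_crew + 5·y_equipment = 44 and 3·y_crew + 2·y_equipment = 22.
→ y_crew = 2 and y_equipment = 8.
Shadow price of equipment = 8.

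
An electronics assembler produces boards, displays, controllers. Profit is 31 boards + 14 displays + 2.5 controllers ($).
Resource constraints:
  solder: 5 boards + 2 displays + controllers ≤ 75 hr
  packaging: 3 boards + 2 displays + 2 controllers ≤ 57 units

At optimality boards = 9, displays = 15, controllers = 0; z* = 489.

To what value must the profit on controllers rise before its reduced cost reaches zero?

9

Both solder and packaging are binding at x*.
From A_Bᵀ y = c: 5·y_solder + 3·y_packaging = 31; 2·y_solder + 2·y_packaging = 14.
Solving: y_solder = 5, y_packaging = 2.
controllers enters the basis when its profit ≥ yᵀa₃ = 5·1 + 2·2 = 9.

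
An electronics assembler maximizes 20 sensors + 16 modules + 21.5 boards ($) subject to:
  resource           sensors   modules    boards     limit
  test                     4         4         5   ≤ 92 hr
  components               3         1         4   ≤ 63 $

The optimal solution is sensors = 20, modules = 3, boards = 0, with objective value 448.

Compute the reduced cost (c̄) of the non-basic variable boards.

-4

Check each constraint at x*: test 92/92 (tight); components 63/63 (tight).
From A_Bᵀ y = c: 4·y_test + 3·y_components = 20; 4·y_test + 1·y_components = 16.
→ y_test = 3.5 and y_components = 2.
Reduced cost of boards: c₃ − yᵀa₃ = 21.5 − (3.5·5 + 2·4) = 21.5 − 25.5 = -4.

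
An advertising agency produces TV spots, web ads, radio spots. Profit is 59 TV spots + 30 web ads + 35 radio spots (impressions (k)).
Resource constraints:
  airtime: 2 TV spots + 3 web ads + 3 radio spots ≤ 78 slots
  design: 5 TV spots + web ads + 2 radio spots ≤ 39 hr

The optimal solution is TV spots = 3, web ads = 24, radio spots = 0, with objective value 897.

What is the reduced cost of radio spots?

At the optimum: airtime uses 78 of 78 (binding); design uses 39 of 39 (binding).
The binding rows give the dual system: 2·y_airtime + 5·y_design = 59 and 3·y_airtime + 1·y_design = 30.
Solving: y_airtime = 7, y_design = 9.
Reduced cost of radio spots: c₃ − yᵀa₃ = 35 − (7·3 + 9·2) = 35 − 39 = -4.

-4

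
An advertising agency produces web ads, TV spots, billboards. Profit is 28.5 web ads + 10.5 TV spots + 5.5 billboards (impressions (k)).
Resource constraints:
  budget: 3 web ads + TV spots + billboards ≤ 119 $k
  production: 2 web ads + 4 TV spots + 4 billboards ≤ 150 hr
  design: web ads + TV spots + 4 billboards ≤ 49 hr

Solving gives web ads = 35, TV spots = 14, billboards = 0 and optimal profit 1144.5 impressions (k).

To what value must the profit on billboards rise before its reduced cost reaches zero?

15

Check each constraint at x*: budget 119/119 (tight); production 126/150 (slack 24); design 49/49 (tight).
Slack constraints have shadow price 0 (complementary slackness).
Dual feasibility on the basic columns requires 3·y_budget + 1·y_design = 28.5, 1·y_budget + 1·y_design = 10.5.
→ y_budget = 9 and y_design = 1.5.
billboards enters the basis when its profit ≥ yᵀa₃ = 9·1 + 1.5·4 = 15.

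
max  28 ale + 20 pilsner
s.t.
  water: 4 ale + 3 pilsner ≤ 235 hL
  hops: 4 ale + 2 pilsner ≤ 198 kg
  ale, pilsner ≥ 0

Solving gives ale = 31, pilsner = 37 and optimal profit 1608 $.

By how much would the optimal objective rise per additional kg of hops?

1

Check each constraint at x*: water 235/235 (tight); hops 198/198 (tight).
Dual feasibility on the basic columns requires 4·y_water + 4·y_hops = 28, 3·y_water + 2·y_hops = 20.
Solving: y_water = 6, y_hops = 1.
Shadow price of hops = 1.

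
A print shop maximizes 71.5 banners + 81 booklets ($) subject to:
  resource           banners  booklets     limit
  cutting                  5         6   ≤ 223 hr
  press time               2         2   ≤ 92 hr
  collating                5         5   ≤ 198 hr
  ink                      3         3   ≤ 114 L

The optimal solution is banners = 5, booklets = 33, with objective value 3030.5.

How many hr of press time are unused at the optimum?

16

press time used = 2·5 + 2·33 = 76; slack = 92 − 76 = 16.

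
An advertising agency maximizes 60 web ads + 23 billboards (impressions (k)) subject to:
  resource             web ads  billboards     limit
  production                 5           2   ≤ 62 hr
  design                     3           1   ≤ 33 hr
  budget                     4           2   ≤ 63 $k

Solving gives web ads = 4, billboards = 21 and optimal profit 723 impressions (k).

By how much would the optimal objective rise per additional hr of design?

Binding: production and design. Non-binding: budget (5 unused).
By complementary slackness, y = 0 for the non-binding constraint.
Dual feasibility on the basic columns requires 5·y_production + 3·y_design = 60, 2·y_production + 1·y_design = 23.
Solving: y_production = 9, y_design = 5.
Shadow price of design = 5.

5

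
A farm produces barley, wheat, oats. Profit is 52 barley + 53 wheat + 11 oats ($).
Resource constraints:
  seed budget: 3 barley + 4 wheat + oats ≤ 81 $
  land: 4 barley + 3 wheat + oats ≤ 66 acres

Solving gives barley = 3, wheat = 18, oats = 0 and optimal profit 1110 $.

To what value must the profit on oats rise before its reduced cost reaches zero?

At the optimum: seed budget uses 81 of 81 (binding); land uses 66 of 66 (binding).
The binding rows give the dual system: 3·y_seed budget + 4·y_land = 52 and 4·y_seed budget + 3·y_land = 53.
→ y_seed budget = 8 and y_land = 7.
oats enters the basis when its profit ≥ yᵀa₃ = 8·1 + 7·1 = 15.

15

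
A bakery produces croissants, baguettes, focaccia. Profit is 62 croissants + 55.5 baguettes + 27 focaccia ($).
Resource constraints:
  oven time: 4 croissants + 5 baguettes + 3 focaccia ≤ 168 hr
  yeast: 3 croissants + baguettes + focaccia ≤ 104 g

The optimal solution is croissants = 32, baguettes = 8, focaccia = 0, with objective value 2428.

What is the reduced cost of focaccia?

Both oven time and yeast are binding at x*.
Dual feasibility on the basic columns requires 4·y_oven time + 3·y_yeast = 62, 5·y_oven time + 1·y_yeast = 55.5.
This yields shadow prices y_oven time = 9.5, y_yeast = 8.
Reduced cost of focaccia: c₃ − yᵀa₃ = 27 − (9.5·3 + 8·1) = 27 − 36.5 = -9.5.

-9.5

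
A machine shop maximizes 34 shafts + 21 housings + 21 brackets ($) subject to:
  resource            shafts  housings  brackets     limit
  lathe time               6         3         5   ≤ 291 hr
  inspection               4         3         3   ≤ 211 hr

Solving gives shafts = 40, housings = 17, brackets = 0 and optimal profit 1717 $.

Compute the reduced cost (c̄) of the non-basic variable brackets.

-6

At the optimum: lathe time uses 291 of 291 (binding); inspection uses 211 of 211 (binding).
Dual feasibility on the basic columns requires 6·y_lathe time + 4·y_inspection = 34, 3·y_lathe time + 3·y_inspection = 21.
Solving: y_lathe time = 3, y_inspection = 4.
Reduced cost of brackets: c₃ − yᵀa₃ = 21 − (3·5 + 4·3) = 21 − 27 = -6.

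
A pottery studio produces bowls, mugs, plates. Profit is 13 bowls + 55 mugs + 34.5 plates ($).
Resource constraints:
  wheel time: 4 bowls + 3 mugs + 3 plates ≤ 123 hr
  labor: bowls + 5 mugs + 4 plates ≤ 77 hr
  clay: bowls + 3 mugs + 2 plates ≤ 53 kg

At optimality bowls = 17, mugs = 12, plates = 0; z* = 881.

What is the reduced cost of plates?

At the optimum: wheel time uses 104 of 123 (slack = 19); labor uses 77 of 77 (binding); clay uses 53 of 53 (binding).
By complementary slackness, y = 0 for the non-binding constraint.
Dual feasibility on the basic columns requires 1·y_labor + 1·y_clay = 13, 5·y_labor + 3·y_clay = 55.
→ y_labor = 8 and y_clay = 5.
Reduced cost of plates: c₃ − yᵀa₃ = 34.5 − (8·4 + 5·2) = 34.5 − 42 = -7.5.

-7.5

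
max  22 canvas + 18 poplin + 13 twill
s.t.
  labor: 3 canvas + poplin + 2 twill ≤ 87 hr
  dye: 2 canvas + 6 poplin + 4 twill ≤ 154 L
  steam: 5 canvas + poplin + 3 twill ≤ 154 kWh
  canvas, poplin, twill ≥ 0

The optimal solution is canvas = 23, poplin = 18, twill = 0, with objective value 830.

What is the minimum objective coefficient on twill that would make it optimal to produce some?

At the optimum: labor uses 87 of 87 (binding); dye uses 154 of 154 (binding); steam uses 133 of 154 (slack = 21).
By complementary slackness, y = 0 for the non-binding constraint.
The binding rows give the dual system: 3·y_labor + 2·y_dye = 22 and 1·y_labor + 6·y_dye = 18.
→ y_labor = 6 and y_dye = 2.
twill enters the basis when its profit ≥ yᵀa₃ = 6·2 + 2·4 = 20.

20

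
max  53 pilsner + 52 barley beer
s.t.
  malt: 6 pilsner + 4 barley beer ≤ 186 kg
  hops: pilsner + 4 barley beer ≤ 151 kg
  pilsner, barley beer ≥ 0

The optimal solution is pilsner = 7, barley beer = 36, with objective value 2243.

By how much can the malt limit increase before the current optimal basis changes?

Binding constraints: malt, hops. The basis is B = [[6,4],[1,4]] with det 20.
Per unit increase in malt, x* moves by d = (0.2, -0.05).
The basis stays optimal until barley beer reaches 0; allowable increase = 720 kg.

720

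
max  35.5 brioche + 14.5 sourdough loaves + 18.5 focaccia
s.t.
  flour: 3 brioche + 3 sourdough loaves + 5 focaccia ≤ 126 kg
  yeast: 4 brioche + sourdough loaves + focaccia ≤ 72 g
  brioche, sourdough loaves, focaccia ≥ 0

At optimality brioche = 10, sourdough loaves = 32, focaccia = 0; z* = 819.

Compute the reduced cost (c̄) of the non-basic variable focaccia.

Both flour and yeast are binding at x*.
Dual feasibility on the basic columns requires 3·y_flour + 4·y_yeast = 35.5, 3·y_flour + 1·y_yeast = 14.5.
→ y_flour = 2.5 and y_yeast = 7.
Reduced cost of focaccia: c₃ − yᵀa₃ = 18.5 − (2.5·5 + 7·1) = 18.5 − 19.5 = -1.

-1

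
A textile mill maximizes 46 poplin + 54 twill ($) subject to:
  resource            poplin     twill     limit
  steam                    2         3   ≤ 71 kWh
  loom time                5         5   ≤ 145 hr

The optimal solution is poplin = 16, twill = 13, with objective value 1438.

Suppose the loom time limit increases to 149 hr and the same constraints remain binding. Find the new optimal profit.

1462

Both steam and loom time are binding at x*.
The binding rows give the dual system: 2·y_steam + 5·y_loom time = 46 and 3·y_steam + 5·y_loom time = 54.
→ y_steam = 8 and y_loom time = 6.
Δz = y_loom time·Δb = 6 × (4) = 24, so new z* = 1438 + 24 = 1462.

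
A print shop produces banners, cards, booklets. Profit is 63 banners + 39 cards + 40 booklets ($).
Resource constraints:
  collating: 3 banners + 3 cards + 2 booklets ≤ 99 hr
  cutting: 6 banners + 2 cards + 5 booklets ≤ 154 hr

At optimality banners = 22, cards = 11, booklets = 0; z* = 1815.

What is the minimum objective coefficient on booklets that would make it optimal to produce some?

At the optimum: collating uses 99 of 99 (binding); cutting uses 154 of 154 (binding).
Dual feasibility on the basic columns requires 3·y_collating + 6·y_cutting = 63, 3·y_collating + 2·y_cutting = 39.
→ y_collating = 9 and y_cutting = 6.
booklets enters the basis when its profit ≥ yᵀa₃ = 9·2 + 6·5 = 48.

48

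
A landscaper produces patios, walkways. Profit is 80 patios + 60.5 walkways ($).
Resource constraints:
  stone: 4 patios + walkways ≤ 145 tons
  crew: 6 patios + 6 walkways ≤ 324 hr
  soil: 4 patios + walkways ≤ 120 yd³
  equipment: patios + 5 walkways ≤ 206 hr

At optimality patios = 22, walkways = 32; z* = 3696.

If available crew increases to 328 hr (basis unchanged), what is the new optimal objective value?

3732

Binding: crew and soil. Non-binding: stone (25 unused), equipment (24 unused).
Since stone, equipment are not tight, their duals are 0.
From A_Bᵀ y = c: 6·y_crew + 4·y_soil = 80; 6·y_crew + 1·y_soil = 60.5.
Solving: y_crew = 9, y_soil = 6.5.
Δz = y_crew·Δb = 9 × (4) = 36, so new z* = 3696 + 36 = 3732.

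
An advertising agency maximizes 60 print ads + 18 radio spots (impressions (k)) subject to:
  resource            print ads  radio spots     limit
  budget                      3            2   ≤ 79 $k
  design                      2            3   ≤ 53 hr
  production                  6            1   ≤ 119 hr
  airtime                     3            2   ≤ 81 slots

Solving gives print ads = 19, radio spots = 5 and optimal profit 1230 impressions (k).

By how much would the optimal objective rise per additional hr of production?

Binding: design and production. Non-binding: budget (12 unused), airtime (14 unused).
Since budget, airtime are not tight, their duals are 0.
Dual feasibility on the basic columns requires 2·y_design + 6·y_production = 60, 3·y_design + 1·y_production = 18.
→ y_design = 3 and y_production = 9.
Shadow price of production = 9.

9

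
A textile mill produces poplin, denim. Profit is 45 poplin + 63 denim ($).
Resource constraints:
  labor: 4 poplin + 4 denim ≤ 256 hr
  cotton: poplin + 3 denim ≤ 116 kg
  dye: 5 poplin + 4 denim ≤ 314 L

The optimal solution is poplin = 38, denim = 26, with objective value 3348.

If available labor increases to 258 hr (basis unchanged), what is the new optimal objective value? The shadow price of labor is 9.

3366

Δb = 2, so new z* = 3348 + (9)·(2) = 3348 + 18 = 3366.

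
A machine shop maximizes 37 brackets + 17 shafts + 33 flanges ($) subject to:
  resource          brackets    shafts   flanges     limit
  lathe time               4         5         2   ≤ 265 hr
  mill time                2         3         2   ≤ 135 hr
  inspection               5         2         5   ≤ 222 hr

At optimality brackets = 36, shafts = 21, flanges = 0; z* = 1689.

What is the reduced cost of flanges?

-4

Check each constraint at x*: lathe time 249/265 (slack 16); mill time 135/135 (tight); inspection 222/222 (tight).
Since lathe time is not tight, its dual is 0.
Dual feasibility on the basic columns requires 2·y_mill time + 5·y_inspection = 37, 3·y_mill time + 2·y_inspection = 17.
→ y_mill time = 1 and y_inspection = 7.
Reduced cost of flanges: c₃ − yᵀa₃ = 33 − (1·2 + 7·5) = 33 − 37 = -4.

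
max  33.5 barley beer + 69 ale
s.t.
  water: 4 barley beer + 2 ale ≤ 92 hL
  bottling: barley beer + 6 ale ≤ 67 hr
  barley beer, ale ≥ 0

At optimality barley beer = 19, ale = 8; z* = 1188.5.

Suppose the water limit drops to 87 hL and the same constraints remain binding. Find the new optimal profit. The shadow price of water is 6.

Δb = -5, so new z* = 1188.5 + (6)·(-5) = 1188.5 − 30 = 1158.5.

1158.5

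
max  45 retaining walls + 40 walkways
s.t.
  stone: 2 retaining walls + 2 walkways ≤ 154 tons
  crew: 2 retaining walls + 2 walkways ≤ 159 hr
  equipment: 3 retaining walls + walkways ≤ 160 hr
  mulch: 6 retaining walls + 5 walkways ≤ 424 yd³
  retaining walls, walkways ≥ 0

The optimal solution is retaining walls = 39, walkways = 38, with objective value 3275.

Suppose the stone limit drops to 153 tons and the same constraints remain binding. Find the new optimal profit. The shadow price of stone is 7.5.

3267.5

Δb = -1, so new z* = 3275 + (7.5)·(-1) = 3275 − 7.5 = 3267.5.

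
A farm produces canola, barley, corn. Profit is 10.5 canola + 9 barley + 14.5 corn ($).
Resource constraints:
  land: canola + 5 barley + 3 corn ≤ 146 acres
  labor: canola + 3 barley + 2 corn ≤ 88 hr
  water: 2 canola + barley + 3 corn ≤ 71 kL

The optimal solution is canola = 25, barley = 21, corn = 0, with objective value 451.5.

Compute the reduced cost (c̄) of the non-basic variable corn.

Check each constraint at x*: land 130/146 (slack 16); labor 88/88 (tight); water 71/71 (tight).
Slack constraints have shadow price 0 (complementary slackness).
From A_Bᵀ y = c: 1·y_labor + 2·y_water = 10.5; 3·y_labor + 1·y_water = 9.
This yields shadow prices y_labor = 1.5, y_water = 4.5.
Reduced cost of corn: c₃ − yᵀa₃ = 14.5 − (1.5·2 + 4.5·3) = 14.5 − 16.5 = -2.

-2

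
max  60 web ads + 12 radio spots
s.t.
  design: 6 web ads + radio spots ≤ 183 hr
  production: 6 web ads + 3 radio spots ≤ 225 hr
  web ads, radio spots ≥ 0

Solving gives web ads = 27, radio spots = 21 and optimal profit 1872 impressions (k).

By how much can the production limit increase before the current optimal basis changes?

Binding constraints: design, production. The basis is B = [[6,1],[6,3]] with det 12.
Per unit increase in production, x* moves by d = (-0.0833, 0.5).
The basis stays optimal until web ads reaches 0; allowable increase = 324 hr.

324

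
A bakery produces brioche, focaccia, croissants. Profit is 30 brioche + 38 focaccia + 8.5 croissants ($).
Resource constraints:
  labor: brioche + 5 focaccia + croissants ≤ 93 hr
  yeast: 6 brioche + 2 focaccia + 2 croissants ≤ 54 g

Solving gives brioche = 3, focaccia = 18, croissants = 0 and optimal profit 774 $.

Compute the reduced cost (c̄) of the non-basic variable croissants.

-5.5

Check each constraint at x*: labor 93/93 (tight); yeast 54/54 (tight).
Dual feasibility on the basic columns requires 1·y_labor + 6·y_yeast = 30, 5·y_labor + 2·y_yeast = 38.
This yields shadow prices y_labor = 6, y_yeast = 4.
Reduced cost of croissants: c₃ − yᵀa₃ = 8.5 − (6·1 + 4·2) = 8.5 − 14 = -5.5.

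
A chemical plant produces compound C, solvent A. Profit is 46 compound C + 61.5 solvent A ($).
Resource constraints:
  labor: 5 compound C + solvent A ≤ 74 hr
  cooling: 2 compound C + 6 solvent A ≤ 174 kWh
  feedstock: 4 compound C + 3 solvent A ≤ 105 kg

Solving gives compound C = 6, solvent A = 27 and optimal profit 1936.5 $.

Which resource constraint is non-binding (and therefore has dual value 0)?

labor: 57/74 (slack 17)
cooling: 174/174 (binding)
feedstock: 105/105 (binding)
By complementary slackness, a constraint with positive slack has shadow price 0 → labor.

labor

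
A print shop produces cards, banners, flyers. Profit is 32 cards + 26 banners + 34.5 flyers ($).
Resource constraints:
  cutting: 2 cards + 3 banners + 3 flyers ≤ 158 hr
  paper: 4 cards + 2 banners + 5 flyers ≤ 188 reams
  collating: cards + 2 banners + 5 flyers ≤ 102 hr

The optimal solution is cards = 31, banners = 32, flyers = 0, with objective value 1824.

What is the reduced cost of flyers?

-8

Check each constraint at x*: cutting 158/158 (tight); paper 188/188 (tight); collating 95/102 (slack 7).
Slack constraints have shadow price 0 (complementary slackness).
The binding rows give the dual system: 2·y_cutting + 4·y_paper = 32 and 3·y_cutting + 2·y_paper = 26.
→ y_cutting = 5 and y_paper = 5.5.
Reduced cost of flyers: c₃ − yᵀa₃ = 34.5 − (5·3 + 5.5·5) = 34.5 − 42.5 = -8.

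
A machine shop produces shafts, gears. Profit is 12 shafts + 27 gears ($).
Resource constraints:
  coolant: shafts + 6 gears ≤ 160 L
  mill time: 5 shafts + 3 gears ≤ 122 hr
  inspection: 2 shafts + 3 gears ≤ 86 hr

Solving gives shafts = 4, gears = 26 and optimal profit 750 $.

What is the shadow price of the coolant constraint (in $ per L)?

Binding: coolant and inspection. Non-binding: mill time (24 unused).
Since mill time is not tight, its dual is 0.
The binding rows give the dual system: 1·y_coolant + 2·y_inspection = 12 and 6·y_coolant + 3·y_inspection = 27.
Solving: y_coolant = 2, y_inspection = 5.
Shadow price of coolant = 2.

2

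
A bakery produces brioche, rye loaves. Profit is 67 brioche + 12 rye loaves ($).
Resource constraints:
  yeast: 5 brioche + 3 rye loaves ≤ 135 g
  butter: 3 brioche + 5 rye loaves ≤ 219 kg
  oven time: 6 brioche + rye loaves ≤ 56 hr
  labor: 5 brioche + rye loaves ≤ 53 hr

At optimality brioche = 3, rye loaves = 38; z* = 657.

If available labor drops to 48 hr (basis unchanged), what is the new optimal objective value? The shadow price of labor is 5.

Δb = -5, so new z* = 657 + (5)·(-5) = 657 − 25 = 632.

632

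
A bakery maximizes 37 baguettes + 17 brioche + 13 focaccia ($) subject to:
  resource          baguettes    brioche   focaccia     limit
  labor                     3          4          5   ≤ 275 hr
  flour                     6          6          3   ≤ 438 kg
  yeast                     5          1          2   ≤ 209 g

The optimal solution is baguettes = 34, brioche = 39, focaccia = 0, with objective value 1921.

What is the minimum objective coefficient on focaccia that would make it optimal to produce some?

At the optimum: labor uses 258 of 275 (slack = 17); flour uses 438 of 438 (binding); yeast uses 209 of 209 (binding).
Slack constraints have shadow price 0 (complementary slackness).
The binding rows give the dual system: 6·y_flour + 5·y_yeast = 37 and 6·y_flour + 1·y_yeast = 17.
This yields shadow prices y_flour = 2, y_yeast = 5.
focaccia enters the basis when its profit ≥ yᵀa₃ = 2·3 + 5·2 = 16.

16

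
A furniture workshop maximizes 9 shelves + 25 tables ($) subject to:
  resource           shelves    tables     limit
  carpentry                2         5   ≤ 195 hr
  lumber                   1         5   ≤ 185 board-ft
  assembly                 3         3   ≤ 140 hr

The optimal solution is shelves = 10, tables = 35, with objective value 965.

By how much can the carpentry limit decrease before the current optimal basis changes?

10

Binding constraints: carpentry, lumber. The basis is B = [[2,5],[1,5]] with det 5.
Per unit decrease in carpentry, x* moves by d = (-1, 0.2).
The basis stays optimal until shelves reaches 0; allowable decrease = 10 hr.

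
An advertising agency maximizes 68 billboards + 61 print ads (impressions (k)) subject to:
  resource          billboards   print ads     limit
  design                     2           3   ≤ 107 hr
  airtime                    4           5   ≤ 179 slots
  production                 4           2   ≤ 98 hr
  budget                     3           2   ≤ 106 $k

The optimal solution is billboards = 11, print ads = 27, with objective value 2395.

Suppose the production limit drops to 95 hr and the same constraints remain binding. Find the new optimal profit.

At the optimum: design uses 103 of 107 (slack = 4); airtime uses 179 of 179 (binding); production uses 98 of 98 (binding); budget uses 87 of 106 (slack = 19).
By complementary slackness, y = 0 for the non-binding constraints.
From A_Bᵀ y = c: 4·y_airtime + 4·y_production = 68; 5·y_airtime + 2·y_production = 61.
→ y_airtime = 9 and y_production = 8.
Δz = y_production·Δb = 8 × (-3) = -24, so new z* = 2395 − 24 = 2371.

2371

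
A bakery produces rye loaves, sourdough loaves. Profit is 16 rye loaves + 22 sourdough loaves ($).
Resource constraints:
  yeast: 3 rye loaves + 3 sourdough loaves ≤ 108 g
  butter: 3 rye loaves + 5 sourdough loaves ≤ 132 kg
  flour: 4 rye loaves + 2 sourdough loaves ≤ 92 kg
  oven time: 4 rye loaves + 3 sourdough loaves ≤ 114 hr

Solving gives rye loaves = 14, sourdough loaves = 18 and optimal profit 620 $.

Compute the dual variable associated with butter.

4

At the optimum: yeast uses 96 of 108 (slack = 12); butter uses 132 of 132 (binding); flour uses 92 of 92 (binding); oven time uses 110 of 114 (slack = 4).
Slack constraints have shadow price 0 (complementary slackness).
Dual feasibility on the basic columns requires 3·y_butter + 4·y_flour = 16, 5·y_butter + 2·y_flour = 22.
This yields shadow prices y_butter = 4, y_flour = 1.
Shadow price of butter = 4.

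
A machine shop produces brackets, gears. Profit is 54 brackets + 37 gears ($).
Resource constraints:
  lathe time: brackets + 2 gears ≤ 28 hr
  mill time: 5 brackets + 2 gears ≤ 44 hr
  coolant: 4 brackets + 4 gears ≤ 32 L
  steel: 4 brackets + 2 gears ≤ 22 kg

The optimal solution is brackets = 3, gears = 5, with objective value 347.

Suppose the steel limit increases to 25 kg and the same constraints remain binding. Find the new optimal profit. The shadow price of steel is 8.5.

Δb = 3, so new z* = 347 + (8.5)·(3) = 347 + 25.5 = 372.5.

372.5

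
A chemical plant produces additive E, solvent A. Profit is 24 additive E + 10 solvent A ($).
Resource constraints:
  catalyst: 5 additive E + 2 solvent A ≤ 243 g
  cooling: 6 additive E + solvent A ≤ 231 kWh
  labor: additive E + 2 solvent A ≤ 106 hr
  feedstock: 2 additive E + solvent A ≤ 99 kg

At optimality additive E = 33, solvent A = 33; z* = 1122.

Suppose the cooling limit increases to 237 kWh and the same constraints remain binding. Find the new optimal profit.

Binding: cooling and feedstock. Non-binding: catalyst (12 unused), labor (7 unused).
Slack constraints have shadow price 0 (complementary slackness).
The binding rows give the dual system: 6·y_cooling + 2·y_feedstock = 24 and 1·y_cooling + 1·y_feedstock = 10.
This yields shadow prices y_cooling = 1, y_feedstock = 9.
Δz = y_cooling·Δb = 1 × (6) = 6, so new z* = 1122 + 6 = 1128.

1128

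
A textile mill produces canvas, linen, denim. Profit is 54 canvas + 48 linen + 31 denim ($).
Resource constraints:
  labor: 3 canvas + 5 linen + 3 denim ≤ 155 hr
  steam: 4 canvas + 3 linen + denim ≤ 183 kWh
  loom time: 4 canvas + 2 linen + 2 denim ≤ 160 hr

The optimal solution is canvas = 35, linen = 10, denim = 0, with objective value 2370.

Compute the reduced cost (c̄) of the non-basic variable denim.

-5

At the optimum: labor uses 155 of 155 (binding); steam uses 170 of 183 (slack = 13); loom time uses 160 of 160 (binding).
By complementary slackness, y = 0 for the non-binding constraint.
The binding rows give the dual system: 3·y_labor + 4·y_loom time = 54 and 5·y_labor + 2·y_loom time = 48.
This yields shadow prices y_labor = 6, y_loom time = 9.
Reduced cost of denim: c₃ − yᵀa₃ = 31 − (6·3 + 9·2) = 31 − 36 = -5.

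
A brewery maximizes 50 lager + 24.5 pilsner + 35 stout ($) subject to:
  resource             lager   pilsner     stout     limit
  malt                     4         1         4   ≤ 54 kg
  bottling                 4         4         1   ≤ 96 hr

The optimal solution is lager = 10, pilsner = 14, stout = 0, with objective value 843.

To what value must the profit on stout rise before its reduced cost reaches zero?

38

At the optimum: malt uses 54 of 54 (binding); bottling uses 96 of 96 (binding).
From A_Bᵀ y = c: 4·y_malt + 4·y_bottling = 50; 1·y_malt + 4·y_bottling = 24.5.
→ y_malt = 8.5 and y_bottling = 4.
stout enters the basis when its profit ≥ yᵀa₃ = 8.5·4 + 4·1 = 38.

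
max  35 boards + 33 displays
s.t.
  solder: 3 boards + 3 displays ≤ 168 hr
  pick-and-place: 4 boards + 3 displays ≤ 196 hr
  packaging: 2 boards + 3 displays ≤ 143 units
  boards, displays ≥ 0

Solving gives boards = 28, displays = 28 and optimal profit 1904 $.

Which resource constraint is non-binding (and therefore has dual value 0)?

solder: 168/168 (binding)
pick-and-place: 196/196 (binding)
packaging: 140/143 (slack 3)
By complementary slackness, a constraint with positive slack has shadow price 0 → packaging.

packaging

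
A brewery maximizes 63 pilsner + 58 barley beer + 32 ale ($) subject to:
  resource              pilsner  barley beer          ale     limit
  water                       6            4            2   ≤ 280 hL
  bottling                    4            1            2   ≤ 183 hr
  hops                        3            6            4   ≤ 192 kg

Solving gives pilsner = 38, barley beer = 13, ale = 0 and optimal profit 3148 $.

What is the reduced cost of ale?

Check each constraint at x*: water 280/280 (tight); bottling 165/183 (slack 18); hops 192/192 (tight).
Since bottling is not tight, its dual is 0.
From A_Bᵀ y = c: 6·y_water + 3·y_hops = 63; 4·y_water + 6·y_hops = 58.
Solving: y_water = 8.5, y_hops = 4.
Reduced cost of ale: c₃ − yᵀa₃ = 32 − (8.5·2 + 4·4) = 32 − 33 = -1.

-1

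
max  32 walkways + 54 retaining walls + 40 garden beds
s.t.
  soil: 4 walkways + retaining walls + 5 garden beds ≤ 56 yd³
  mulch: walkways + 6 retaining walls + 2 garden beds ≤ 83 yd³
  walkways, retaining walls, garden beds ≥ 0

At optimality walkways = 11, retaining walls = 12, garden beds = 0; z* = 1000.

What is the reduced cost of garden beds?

Check each constraint at x*: soil 56/56 (tight); mulch 83/83 (tight).
Dual feasibility on the basic columns requires 4·y_soil + 1·y_mulch = 32, 1·y_soil + 6·y_mulch = 54.
This yields shadow prices y_soil = 6, y_mulch = 8.
Reduced cost of garden beds: c₃ − yᵀa₃ = 40 − (6·5 + 8·2) = 40 − 46 = -6.

-6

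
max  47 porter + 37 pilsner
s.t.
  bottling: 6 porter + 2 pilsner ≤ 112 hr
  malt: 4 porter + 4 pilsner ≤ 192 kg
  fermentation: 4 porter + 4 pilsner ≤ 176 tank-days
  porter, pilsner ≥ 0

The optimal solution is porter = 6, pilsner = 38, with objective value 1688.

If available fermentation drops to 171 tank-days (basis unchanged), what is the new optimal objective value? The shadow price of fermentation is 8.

Δb = -5, so new z* = 1688 + (8)·(-5) = 1688 − 40 = 1648.

1648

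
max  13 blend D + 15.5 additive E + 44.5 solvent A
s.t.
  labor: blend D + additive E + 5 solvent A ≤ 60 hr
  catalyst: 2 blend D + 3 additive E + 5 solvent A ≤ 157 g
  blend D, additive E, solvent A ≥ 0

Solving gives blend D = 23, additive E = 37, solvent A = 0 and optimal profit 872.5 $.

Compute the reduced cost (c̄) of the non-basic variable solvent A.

Check each constraint at x*: labor 60/60 (tight); catalyst 157/157 (tight).
From A_Bᵀ y = c: 1·y_labor + 2·y_catalyst = 13; 1·y_labor + 3·y_catalyst = 15.5.
This yields shadow prices y_labor = 8, y_catalyst = 2.5.
Reduced cost of solvent A: c₃ − yᵀa₃ = 44.5 − (8·5 + 2.5·5) = 44.5 − 52.5 = -8.

-8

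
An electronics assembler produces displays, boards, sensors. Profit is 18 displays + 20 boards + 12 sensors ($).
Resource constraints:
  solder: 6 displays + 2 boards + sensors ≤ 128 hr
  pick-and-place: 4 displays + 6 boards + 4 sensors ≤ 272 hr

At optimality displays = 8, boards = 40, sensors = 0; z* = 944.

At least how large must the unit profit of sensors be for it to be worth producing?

Both solder and pick-and-place are binding at x*.
The binding rows give the dual system: 6·y_solder + 4·y_pick-and-place = 18 and 2·y_solder + 6·y_pick-and-place = 20.
This yields shadow prices y_solder = 1, y_pick-and-place = 3.
sensors enters the basis when its profit ≥ yᵀa₃ = 1·1 + 3·4 = 13.

13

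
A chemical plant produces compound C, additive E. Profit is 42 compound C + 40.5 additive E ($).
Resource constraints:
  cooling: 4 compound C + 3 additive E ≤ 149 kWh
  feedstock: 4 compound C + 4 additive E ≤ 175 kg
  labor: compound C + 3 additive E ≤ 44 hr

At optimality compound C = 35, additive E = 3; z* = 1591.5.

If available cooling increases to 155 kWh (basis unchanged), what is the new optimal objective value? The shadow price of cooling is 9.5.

1648.5

Δb = 6, so new z* = 1591.5 + (9.5)·(6) = 1591.5 + 57 = 1648.5.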